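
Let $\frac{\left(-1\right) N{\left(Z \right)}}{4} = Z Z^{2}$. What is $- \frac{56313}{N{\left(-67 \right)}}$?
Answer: $- \frac{56313}{1203052} \approx -0.046808$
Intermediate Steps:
$N{\left(Z \right)} = - 4 Z^{3}$ ($N{\left(Z \right)} = - 4 Z Z^{2} = - 4 Z^{3}$)
$- \frac{56313}{N{\left(-67 \right)}} = - \frac{56313}{\left(-4\right) \left(-67\right)^{3}} = - \frac{56313}{\left(-4\right) \left(-300763\right)} = - \frac{56313}{1203052}$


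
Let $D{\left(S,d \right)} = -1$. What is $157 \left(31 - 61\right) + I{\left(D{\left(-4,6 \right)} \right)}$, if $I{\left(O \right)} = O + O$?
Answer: $-4712$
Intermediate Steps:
$I{\left(O \right)} = 2 O$
$157 \left(31 - 61\right) + I{\left(D{\left(-4,6 \right)} \right)} = 157 \left(31 - 61\right) + 2 \left(-1\right) = 157 \left(-30\right) - 2 = -4710 - 2 = -4712$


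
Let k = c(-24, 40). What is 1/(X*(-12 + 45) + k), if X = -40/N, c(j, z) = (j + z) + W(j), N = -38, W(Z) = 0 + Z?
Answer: 19/508 ≈ 0.037402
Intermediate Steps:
W(Z) = Z
c(j, z) = z + 2*j (c(j, z) = (j + z) + j = z + 2*j)
k = -8 (k = 40 + 2*(-24) = 40 - 48 = -8)
X = 20/19 (X = -40/(-38) = -40*(-1/38) = 20/19 ≈ 1.0526)
1/(X*(-12 + 45) + k) = 1/(20*(-12 + 45)/19 - 8) = 1/((20/19)*33 - 8) = 1/(660/19 - 8) = 1/(508/19) = 19/508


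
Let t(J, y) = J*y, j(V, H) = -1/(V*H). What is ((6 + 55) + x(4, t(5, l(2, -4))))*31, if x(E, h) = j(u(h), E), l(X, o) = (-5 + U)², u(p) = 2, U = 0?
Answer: 15097/8 ≈ 1887.1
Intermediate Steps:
l(X, o) = 25 (l(X, o) = (-5 + 0)² = (-5)² = 25)
j(V, H) = -1/(H*V)
x(E, h) = -1/(2*E) (x(E, h) = -1/(E*2) = -1*½/E = -1/(2*E))
((6 + 55) + x(4, t(5, l(2, -4))))*31 = ((6 + 55) - ½/4)*31 = (61 - ½*¼)*31 = (61 - ⅛)*31 = (487/8)*31 = 15097/8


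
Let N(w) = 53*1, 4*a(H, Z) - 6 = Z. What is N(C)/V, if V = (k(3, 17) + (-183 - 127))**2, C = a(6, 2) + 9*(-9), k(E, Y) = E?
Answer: 53/94249 ≈ 0.00056234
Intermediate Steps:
a(H, Z) = 3/2 + Z/4
C = -79 (C = (3/2 + (1/4)*2) + 9*(-9) = (3/2 + 1/2) - 81 = 2 - 81 = -79)
N(w) = 53
V = 94249 (V = (3 + (-183 - 127))**2 = (3 - 310)**2 = (-307)**2 = 94249)
N(C)/V = 53/94249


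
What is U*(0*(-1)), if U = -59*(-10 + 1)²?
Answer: 0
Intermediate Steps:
U = -4779 (U = -59*(-9)² = -59*81 = -4779)
U*(0*(-1)) = -0*(-1) = -4779*0 = 0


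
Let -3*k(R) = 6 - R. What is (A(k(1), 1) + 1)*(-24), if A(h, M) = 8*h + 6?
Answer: 152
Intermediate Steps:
k(R) = -2 + R/3 (k(R) = -(6 - R)/3 = -2 + R/3)
A(h, M) = 6 + 8*h
(A(k(1), 1) + 1)*(-24) = ((6 + 8*(-2 + (⅓)*1)) + 1)*(-24) = ((6 + 8*(-2 + ⅓)) + 1)*(-24) = ((6 + 8*(-5/3)) + 1)*(-24) = ((6 - 40/3) + 1)*(-24) = (-22/3 + 1)*(-24) = -19/3*(-24) = 152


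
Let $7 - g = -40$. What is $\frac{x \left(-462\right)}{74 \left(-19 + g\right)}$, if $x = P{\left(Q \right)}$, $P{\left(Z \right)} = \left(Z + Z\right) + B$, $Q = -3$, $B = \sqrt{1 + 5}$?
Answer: $\frac{99}{74} - \frac{33 \sqrt{6}}{148} \approx 0.79167$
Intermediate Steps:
$B = \sqrt{6} \approx 2.4495$
$g = 47$ ($g = 7 - -40 = 7 + 40 = 47$)
$P{\left(Z \right)} = \sqrt{6} + 2 Z$ ($P{\left(Z \right)} = \left(Z + Z\right) + \sqrt{6} = 2 Z + \sqrt{6} = \sqrt{6} + 2 Z$)
$x = -6 + \sqrt{6}$ ($x = \sqrt{6} + 2 \left(-3\right) = \sqrt{6} - 6 = -6 + \sqrt{6} \approx -3.5505$)
$\frac{x \left(-462\right)}{74 \left(-19 + g\right)} = \frac{\left(-6 + \sqrt{6}\right) \left(-462\right)}{74 \left(-19 + 47\right)} = \frac{2772 - 462 \sqrt{6}}{74 \cdot 28} = \frac{2772 - 462 \sqrt{6}}{2072} = \left(2772 - 462 \sqrt{6}\right) \frac{1}{2072} = \frac{99}{74} - \frac{33 \sqrt{6}}{148}$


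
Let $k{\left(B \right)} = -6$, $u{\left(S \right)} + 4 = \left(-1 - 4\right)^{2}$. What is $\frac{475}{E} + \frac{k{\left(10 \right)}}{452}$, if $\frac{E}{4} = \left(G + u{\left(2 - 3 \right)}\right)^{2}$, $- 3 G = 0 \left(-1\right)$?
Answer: $\frac{51029}{199332} \approx 0.256$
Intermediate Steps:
$u{\left(S \right)} = 21$ ($u{\left(S \right)} = -4 + \left(-1 - 4\right)^{2} = -4 + \left(-5\right)^{2} = -4 + 25 = 21$)
$G = 0$ ($G = - \frac{0 \left(-1\right)}{3} = \left(- \frac{1}{3}\right) 0 = 0$)
$E = 1764$ ($E = 4 \left(0 + 21\right)^{2} = 4 \cdot 21^{2} = 4 \cdot 441 = 1764$)
$\frac{475}{E} + \frac{k{\left(10 \right)}}{452} = \frac{475}{1764} - \frac{6}{452} = 475 \cdot \frac{1}{1764} - \frac{3}{226} = \frac{475}{1764} - \frac{3}{226} = \frac{51029}{199332}$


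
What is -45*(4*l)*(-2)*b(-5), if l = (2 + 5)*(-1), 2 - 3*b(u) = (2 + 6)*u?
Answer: -35280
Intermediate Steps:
b(u) = ⅔ - 8*u/3 (b(u) = ⅔ - (2 + 6)*u/3 = ⅔ - 8*u/3)
l = -7 (l = 7*(-1) = -7)
-45*(4*l)*(-2)*b(-5) = -45*(4*(-7))*(-2)*(⅔ - 8/3*(-5)) = -45*(-28*(-2))*(⅔ + 40/3) = -2520*14 = -45*784 = -35280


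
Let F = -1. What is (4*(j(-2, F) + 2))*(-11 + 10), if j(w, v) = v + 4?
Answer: -20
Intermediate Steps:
j(w, v) = 4 + v
(4*(j(-2, F) + 2))*(-11 + 10) = (4*((4 - 1) + 2))*(-11 + 10) = (4*(3 + 2))*(-1) = (4*5)*(-1) = 20*(-1) = -20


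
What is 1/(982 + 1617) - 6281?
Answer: -16324318/2599 ≈ -6281.0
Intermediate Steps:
1/(982 + 1617) - 6281 = 1/2599 - 6281 = -16324318/2599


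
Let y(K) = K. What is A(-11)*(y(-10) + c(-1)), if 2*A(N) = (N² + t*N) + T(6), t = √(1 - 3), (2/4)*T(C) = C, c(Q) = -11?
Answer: -2793/2 + 231*I*√2/2 ≈ -1396.5 + 163.34*I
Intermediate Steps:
T(C) = 2*C
t = I*√2 (t = √(-2) = I*√2 ≈ 1.4142*I)
A(N) = 6 + N²/2 + I*N*√2/2 (A(N) = ((N² + (I*√2)*N) + 2*6)/2 = ((N² + I*N*√2) + 12)/2 = (12 + N² + I*N*√2)/2 = 6 + N²/2 + I*N*√2/2)
A(-11)*(y(-10) + c(-1)) = (6 + (½)*(-11)² + (½)*I*(-11)*√2)*(-10 - 11) = (6 + (½)*121 - 11*I*√2/2)*(-21) = (6 + 121/2 - 11*I*√2/2)*(-21) = (133/2 - 11*I*√2/2)*(-21) = -2793/2 + 231*I*√2/2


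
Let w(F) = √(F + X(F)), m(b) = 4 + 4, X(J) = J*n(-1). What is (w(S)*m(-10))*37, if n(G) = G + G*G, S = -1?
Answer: 296*I ≈ 296.0*I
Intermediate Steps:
n(G) = G + G²
X(J) = 0 (X(J) = J*(-(1 - 1)) = J*(-1*0) = J*0 = 0)
m(b) = 8
w(F) = √F (w(F) = √(F + 0) = √F)
(w(S)*m(-10))*37 = (√(-1)*8)*37 = (I*8)*37 = (8*I)*37 = 296*I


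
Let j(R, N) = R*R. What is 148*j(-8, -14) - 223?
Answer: 9249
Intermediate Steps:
j(R, N) = R²
148*j(-8, -14) - 223 = 148*(-8)² - 223 = 148*64 - 223 = 9472 - 223 = 9249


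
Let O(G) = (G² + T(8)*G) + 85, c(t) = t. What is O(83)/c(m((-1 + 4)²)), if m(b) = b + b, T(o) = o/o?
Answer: 7057/18 ≈ 392.06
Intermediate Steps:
T(o) = 1
m(b) = 2*b
O(G) = 85 + G + G² (O(G) = (G² + 1*G) + 85 = (G² + G) + 85 = (G + G²) + 85 = 85 + G + G²)
O(83)/c(m((-1 + 4)²)) = (85 + 83 + 83²)/((2*(-1 + 4)²)) = (85 + 83 + 6889)/((2*3²)) = 7057/((2*9)) = 7057/18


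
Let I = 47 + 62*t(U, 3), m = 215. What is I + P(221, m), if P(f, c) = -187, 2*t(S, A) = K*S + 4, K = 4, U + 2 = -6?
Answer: -1008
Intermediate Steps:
U = -8 (U = -2 - 6 = -8)
t(S, A) = 2 + 2*S (t(S, A) = (4*S + 4)/2 = (4 + 4*S)/2 = 2 + 2*S)
I = -821 (I = 47 + 62*(2 + 2*(-8)) = 47 + 62*(2 - 16) = 47 + 62*(-14) = 47 - 868 = -821)
I + P(221, m) = -821 - 187 = -1008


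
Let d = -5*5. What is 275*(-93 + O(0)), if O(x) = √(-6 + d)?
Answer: -25575 + 275*I*√31 ≈ -25575.0 + 1531.1*I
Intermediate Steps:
d = -25
O(x) = I*√31 (O(x) = √(-6 - 25) = √(-31) = I*√31)
275*(-93 + O(0)) = 275*(-93 + I*√31) = -25575 + 275*I*√31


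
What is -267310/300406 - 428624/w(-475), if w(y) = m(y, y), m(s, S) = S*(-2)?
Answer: -32253791461/71346425 ≈ -452.07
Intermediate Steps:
m(s, S) = -2*S
w(y) = -2*y
-267310/300406 - 428624/w(-475) = -267310/300406 - 428624/((-2*(-475))) = -267310*1/300406 - 428624/950 = -133655/150203 - 428624*1/950 = -133655/150203 - 214312/475 = -32253791461/71346425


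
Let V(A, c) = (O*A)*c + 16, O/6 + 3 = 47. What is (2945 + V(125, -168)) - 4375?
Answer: -5545414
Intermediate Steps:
O = 264 (O = -18 + 6*47 = -18 + 282 = 264)
V(A, c) = 16 + 264*A*c (V(A, c) = (264*A)*c + 16 = 264*A*c + 16 = 16 + 264*A*c)
(2945 + V(125, -168)) - 4375 = (2945 + (16 + 264*125*(-168))) - 4375 = (2945 + (16 - 5544000)) - 4375 = (2945 - 5543984) - 4375 = -5541039 - 4375 = -5545414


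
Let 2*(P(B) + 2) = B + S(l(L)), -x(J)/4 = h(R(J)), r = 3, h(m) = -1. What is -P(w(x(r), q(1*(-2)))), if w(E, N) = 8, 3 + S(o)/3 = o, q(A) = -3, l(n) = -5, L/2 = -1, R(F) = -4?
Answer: 10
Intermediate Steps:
L = -2 (L = 2*(-1) = -2)
S(o) = -9 + 3*o
x(J) = 4 (x(J) = -4*(-1) = 4)
P(B) = -14 + B/2 (P(B) = -2 + (B + (-9 + 3*(-5)))/2 = -2 + (B + (-9 - 15))/2 = -2 + (B - 24)/2 = -2 + (-24 + B)/2 = -2 + (-12 + B/2) = -14 + B/2)
-P(w(x(r), q(1*(-2)))) = -(-14 + (½)*8) = -(-14 + 4) = -1*(-10) = 10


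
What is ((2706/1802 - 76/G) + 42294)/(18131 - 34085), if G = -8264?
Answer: -78731655421/29697828564 ≈ -2.6511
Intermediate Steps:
((2706/1802 - 76/G) + 42294)/(18131 - 34085) = ((2706/1802 - 76/(-8264)) + 42294)/(18131 - 34085) = ((2706*(1/1802) - 76*(-1/8264)) + 42294)/(-15954) = ((1353/901 + 19/2066) + 42294)*(-1/15954) = (2812417/1861466 + 42294)*(-1/15954) = (78731655421/1861466)*(-1/15954) = -78731655421/29697828564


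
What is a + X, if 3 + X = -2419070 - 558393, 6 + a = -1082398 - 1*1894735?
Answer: -5954605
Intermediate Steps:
a = -2977139 (a = -6 + (-1082398 - 1*1894735) = -6 + (-1082398 - 1894735) = -6 - 2977133 = -2977139)
X = -2977466 (X = -3 + (-2419070 - 558393) = -3 - 2977463 = -2977466)
a + X = -2977139 - 2977466 = -5954605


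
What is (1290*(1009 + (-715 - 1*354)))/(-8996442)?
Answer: 12900/1499407 ≈ 0.0086034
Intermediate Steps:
(1290*(1009 + (-715 - 1*354)))/(-8996442) = (1290*(1009 + (-715 - 354)))*(-1/8996442) = (1290*(1009 - 1069))*(-1/8996442) = (1290*(-60))*(-1/8996442) = -77400*(-1/8996442) = 12900/1499407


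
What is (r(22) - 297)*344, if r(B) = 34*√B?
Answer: -102168 + 11696*√22 ≈ -47309.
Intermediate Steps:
(r(22) - 297)*344 = (34*√22 - 297)*344 = (-297 + 34*√22)*344 = -102168 + 11696*√22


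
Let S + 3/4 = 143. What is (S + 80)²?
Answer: 790321/16 ≈ 49395.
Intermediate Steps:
S = 569/4 (S = -¾ + 143 = 569/4 ≈ 142.25)
(S + 80)² = (569/4 + 80)² = (889/4)² = 790321/16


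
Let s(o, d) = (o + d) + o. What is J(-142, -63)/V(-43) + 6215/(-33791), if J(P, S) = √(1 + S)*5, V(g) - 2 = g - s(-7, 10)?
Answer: -6215/33791 - 5*I*√62/37 ≈ -0.18392 - 1.0641*I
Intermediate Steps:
s(o, d) = d + 2*o (s(o, d) = (d + o) + o = d + 2*o)
V(g) = 6 + g (V(g) = 2 + (g - (10 + 2*(-7))) = 2 + (g - (10 - 14)) = 2 + (g - 1*(-4)) = 2 + (g + 4) = 2 + (4 + g) = 6 + g)
J(P, S) = 5*√(1 + S)
J(-142, -63)/V(-43) + 6215/(-33791) = (5*√(1 - 63))/(6 - 43) + 6215/(-33791) = (5*√(-62))/(-37) + 6215*(-1/33791) = (5*(I*√62))*(-1/37) - 6215/33791 = (5*I*√62)*(-1/37) - 6215/33791 = -5*I*√62/37 - 6215/33791 = -6215/33791 - 5*I*√62/37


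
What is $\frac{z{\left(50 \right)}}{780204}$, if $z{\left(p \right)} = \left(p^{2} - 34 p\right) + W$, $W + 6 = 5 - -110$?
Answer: $\frac{303}{260068} \approx 0.0011651$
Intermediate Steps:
$W = 109$ ($W = -6 + \left(5 - -110\right) = -6 + \left(5 + 110\right) = -6 + 115 = 109$)
$z{\left(p \right)} = 109 + p^{2} - 34 p$ ($z{\left(p \right)} = \left(p^{2} - 34 p\right) + 109 = 109 + p^{2} - 34 p$)
$\frac{z{\left(50 \right)}}{780204} = \frac{109 + 50^{2} - 1700}{780204} = \left(109 + 2500 - 1700\right) \frac{1}{780204} = 909 \cdot \frac{1}{780204} = \frac{303}{260068}$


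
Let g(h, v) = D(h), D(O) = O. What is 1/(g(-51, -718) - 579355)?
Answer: -1/579406 ≈ -1.7259e-6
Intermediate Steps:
g(h, v) = h
1/(g(-51, -718) - 579355) = 1/(-51 - 579355) = 1/(-579406) = -1/579406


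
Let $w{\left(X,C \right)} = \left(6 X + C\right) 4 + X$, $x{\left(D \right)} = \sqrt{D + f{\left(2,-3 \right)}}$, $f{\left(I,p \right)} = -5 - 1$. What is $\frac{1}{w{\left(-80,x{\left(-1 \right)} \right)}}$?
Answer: $- \frac{125}{250007} - \frac{i \sqrt{7}}{1000028} \approx -0.00049999 - 2.6457 \cdot 10^{-6} i$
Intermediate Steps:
$f{\left(I,p \right)} = -6$
$x{\left(D \right)} = \sqrt{-6 + D}$ ($x{\left(D \right)} = \sqrt{D - 6} = \sqrt{-6 + D}$)
$w{\left(X,C \right)} = 4 C + 25 X$ ($w{\left(X,C \right)} = \left(C + 6 X\right) 4 + X = \left(4 C + 24 X\right) + X = 4 C + 25 X$)
$\frac{1}{w{\left(-80,x{\left(-1 \right)} \right)}} = \frac{1}{4 \sqrt{-6 - 1} + 25 \left(-80\right)} = \frac{1}{4 \sqrt{-7} - 2000} = \frac{1}{4 i \sqrt{7} - 2000} = \frac{1}{-2000 + 4 i \sqrt{7}}$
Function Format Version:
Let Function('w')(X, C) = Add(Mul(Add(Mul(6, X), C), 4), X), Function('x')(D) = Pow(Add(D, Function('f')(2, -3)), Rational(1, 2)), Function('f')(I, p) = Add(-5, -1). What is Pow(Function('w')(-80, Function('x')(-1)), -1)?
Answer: Add(Rational(-125, 250007), Mul(Rational(-1, 1000028), I, Pow(7, Rational(1, 2)))) ≈ Add(-0.00049999, Mul(-2.6457e-6, I))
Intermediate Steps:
Function('f')(I, p) = -6
Function('x')(D) = Pow(Add(-6, D), Rational(1, 2)) (Function('x')(D) = Pow(Add(D, -6), Rational(1, 2)) = Pow(Add(-6, D), Rational(1, 2)))
Function('w')(X, C) = Add(Mul(4, C), Mul(25, X)) (Function('w')(X, C) = Add(Mul(Add(C, Mul(6, X)), 4), X) = Add(Add(Mul(4, C), Mul(24, X)), X) = Add(Mul(4, C), Mul(25, X)))
Pow(Function('w')(-80, Function('x')(-1)), -1) = Pow(Add(Mul(4, Pow(Add(-6, -1), Rational(1, 2))), Mul(25, -80)), -1) = Pow(Add(Mul(4, Pow(-7, Rational(1, 2))), -2000), -1) = Pow(Add(Mul(4, Mul(I, Pow(7, Rational(1, 2)))), -2000), -1) = Pow(Add(Mul(4, I, Pow(7, Rational(1, 2))), -2000), -1) = Pow(Add(-2000, Mul(4, I, Pow(7, Rational(1, 2)))), -1)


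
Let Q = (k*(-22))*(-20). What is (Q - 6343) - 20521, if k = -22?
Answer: -36544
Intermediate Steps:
Q = -9680 (Q = -22*(-22)*(-20) = 484*(-20) = -9680)
(Q - 6343) - 20521 = (-9680 - 6343) - 20521 = -16023 - 20521 = -36544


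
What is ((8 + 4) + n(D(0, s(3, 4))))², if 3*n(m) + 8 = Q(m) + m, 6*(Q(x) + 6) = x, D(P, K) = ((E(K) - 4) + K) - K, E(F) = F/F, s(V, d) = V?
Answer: 1369/36 ≈ 38.028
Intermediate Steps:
E(F) = 1
D(P, K) = -3 (D(P, K) = ((1 - 4) + K) - K = (-3 + K) - K = -3)
Q(x) = -6 + x/6
n(m) = -14/3 + 7*m/18 (n(m) = -8/3 + ((-6 + m/6) + m)/3 = -8/3 + (-6 + 7*m/6)/3 = -8/3 + (-2 + 7*m/18) = -14/3 + 7*m/18)
((8 + 4) + n(D(0, s(3, 4))))² = ((8 + 4) + (-14/3 + (7/18)*(-3)))² = (12 + (-14/3 - 7/6))² = (12 - 35/6)² = (37/6)² = 1369/36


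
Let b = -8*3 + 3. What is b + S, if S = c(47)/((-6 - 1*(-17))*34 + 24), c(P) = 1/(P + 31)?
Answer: -651923/31044 ≈ -21.000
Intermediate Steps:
c(P) = 1/(31 + P)
S = 1/31044 (S = 1/((31 + 47)*((-6 - 1*(-17))*34 + 24)) = 1/(78*((-6 + 17)*34 + 24)) = 1/(78*(11*34 + 24)) = 1/(78*(374 + 24)) = (1/78)/398 = (1/78)*(1/398) = 1/31044 ≈ 3.2212e-5)
b = -21 (b = -24 + 3 = -21)
b + S = -21 + 1/31044 = -651923/31044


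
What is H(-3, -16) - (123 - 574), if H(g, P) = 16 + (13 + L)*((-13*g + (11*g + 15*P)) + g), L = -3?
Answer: -1903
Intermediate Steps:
H(g, P) = 16 - 10*g + 150*P (H(g, P) = 16 + (13 - 3)*((-13*g + (11*g + 15*P)) + g) = 16 + 10*((-2*g + 15*P) + g) = 16 + 10*(-g + 15*P) = 16 + (-10*g + 150*P) = 16 - 10*g + 150*P)
H(-3, -16) - (123 - 574) = (16 - 10*(-3) + 150*(-16)) - (123 - 574) = (16 + 30 - 2400) - 1*(-451) = -2354 + 451 = -1903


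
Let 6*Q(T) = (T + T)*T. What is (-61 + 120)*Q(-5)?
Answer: 1475/3 ≈ 491.67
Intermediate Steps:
Q(T) = T**2/3 (Q(T) = ((T + T)*T)/6 = ((2*T)*T)/6 = (2*T**2)/6 = T**2/3)
(-61 + 120)*Q(-5) = (-61 + 120)*((1/3)*(-5)**2) = 59*((1/3)*25) = 59*(25/3) = 1475/3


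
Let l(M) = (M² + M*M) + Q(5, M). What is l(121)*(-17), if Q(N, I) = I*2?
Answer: -501908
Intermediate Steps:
Q(N, I) = 2*I
l(M) = 2*M + 2*M² (l(M) = (M² + M*M) + 2*M = (M² + M²) + 2*M = 2*M² + 2*M = 2*M + 2*M²)
l(121)*(-17) = (2*121*(1 + 121))*(-17) = (2*121*122)*(-17) = 29524*(-17) = -501908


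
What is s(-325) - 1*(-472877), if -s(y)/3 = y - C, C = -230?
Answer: 473162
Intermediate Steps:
s(y) = -690 - 3*y (s(y) = -3*(y - 1*(-230)) = -3*(y + 230) = -3*(230 + y) = -690 - 3*y)
s(-325) - 1*(-472877) = (-690 - 3*(-325)) - 1*(-472877) = (-690 + 975) + 472877 = 285 + 472877 = 473162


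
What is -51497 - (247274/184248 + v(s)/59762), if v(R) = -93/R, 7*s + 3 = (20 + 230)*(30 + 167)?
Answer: -6981374596597090493/135565035995268 ≈ -51498.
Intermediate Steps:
s = 49247/7 (s = -3/7 + ((20 + 230)*(30 + 167))/7 = -3/7 + (250*197)/7 = -3/7 + (1/7)*49250 = -3/7 + 49250/7 = 49247/7 ≈ 7035.3)
-51497 - (247274/184248 + v(s)/59762) = -51497 - (247274/184248 - 93/49247/7/59762) = -51497 - (247274*(1/184248) - 93*7/49247*(1/59762)) = -51497 - (123637/92124 - 651/49247*1/59762) = -51497 - (123637/92124 - 651/2943099214) = -51497 - 1*181937948774297/135565035995268 = -51497 - 181937948774297/135565035995268 = -6981374596597090493/135565035995268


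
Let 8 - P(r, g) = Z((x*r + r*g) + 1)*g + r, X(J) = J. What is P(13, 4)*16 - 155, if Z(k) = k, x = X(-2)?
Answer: -1963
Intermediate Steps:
x = -2
P(r, g) = 8 - r - g*(1 - 2*r + g*r) (P(r, g) = 8 - (((-2*r + r*g) + 1)*g + r) = 8 - (((-2*r + g*r) + 1)*g + r) = 8 - ((1 - 2*r + g*r)*g + r) = 8 - (g*(1 - 2*r + g*r) + r) = 8 - (r + g*(1 - 2*r + g*r)) = 8 + (-r - g*(1 - 2*r + g*r)) = 8 - r - g*(1 - 2*r + g*r))
P(13, 4)*16 - 155 = (8 - 1*13 - 1*4*(1 - 2*13 + 4*13))*16 - 155 = (8 - 13 - 1*4*(1 - 26 + 52))*16 - 155 = (8 - 13 - 1*4*27)*16 - 155 = (8 - 13 - 108)*16 - 155 = -113*16 - 155 = -1808 - 155 = -1963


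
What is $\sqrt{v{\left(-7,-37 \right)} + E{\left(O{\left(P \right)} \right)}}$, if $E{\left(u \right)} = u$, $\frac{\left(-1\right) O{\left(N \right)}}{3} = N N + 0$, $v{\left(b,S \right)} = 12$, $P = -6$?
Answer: $4 i \sqrt{6} \approx 9.798 i$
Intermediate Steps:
$O{\left(N \right)} = - 3 N^{2}$ ($O{\left(N \right)} = - 3 \left(N N + 0\right) = - 3 \left(N^{2} + 0\right) = - 3 N^{2}$)
$\sqrt{v{\left(-7,-37 \right)} + E{\left(O{\left(P \right)} \right)}} = \sqrt{12 - 3 \left(-6\right)^{2}} = \sqrt{12 - 108} = \sqrt{-96} = 4 i \sqrt{6}$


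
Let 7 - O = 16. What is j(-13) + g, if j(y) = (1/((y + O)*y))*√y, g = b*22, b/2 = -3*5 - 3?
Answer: -792 + I*√13/286 ≈ -792.0 + 0.012607*I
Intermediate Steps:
O = -9 (O = 7 - 1*16 = 7 - 16 = -9)
b = -36 (b = 2*(-3*5 - 3) = 2*(-15 - 3) = 2*(-18) = -36)
g = -792 (g = -36*22 = -792)
j(y) = 1/(√y*(-9 + y)) (j(y) = (1/((y - 9)*y))*√y = (1/((-9 + y)*y))*√y = (1/(y*(-9 + y)))*√y = 1/(√y*(-9 + y)))
j(-13) + g = 1/(√(-13)*(-9 - 13)) - 792 = -I*√13/13/(-22) - 792 = -I*√13/13*(-1/22) - 792 = I*√13/286 - 792 = -792 + I*√13/286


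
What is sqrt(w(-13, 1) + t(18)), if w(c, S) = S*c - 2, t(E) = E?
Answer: sqrt(3) ≈ 1.7320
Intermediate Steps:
w(c, S) = -2 + S*c
sqrt(w(-13, 1) + t(18)) = sqrt((-2 + 1*(-13)) + 18) = sqrt((-2 - 13) + 18) = sqrt(-15 + 18) = sqrt(3)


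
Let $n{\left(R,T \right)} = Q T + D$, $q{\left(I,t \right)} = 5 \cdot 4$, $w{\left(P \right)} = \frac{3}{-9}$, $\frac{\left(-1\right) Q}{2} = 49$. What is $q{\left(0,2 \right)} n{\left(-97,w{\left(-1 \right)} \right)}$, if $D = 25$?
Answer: $\frac{3460}{3} \approx 1153.3$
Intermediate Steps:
$Q = -98$ ($Q = \left(-2\right) 49 = -98$)
$w{\left(P \right)} = - \frac{1}{3}$ ($w{\left(P \right)} = 3 \left(- \frac{1}{9}\right) = - \frac{1}{3}$)
$q{\left(I,t \right)} = 20$
$n{\left(R,T \right)} = 25 - 98 T$ ($n{\left(R,T \right)} = - 98 T + 25 = 25 - 98 T$)
$q{\left(0,2 \right)} n{\left(-97,w{\left(-1 \right)} \right)} = 20 \left(25 - - \frac{98}{3}\right) = 20 \left(25 + \frac{98}{3}\right) = 20 \cdot \frac{173}{3} = \frac{3460}{3}$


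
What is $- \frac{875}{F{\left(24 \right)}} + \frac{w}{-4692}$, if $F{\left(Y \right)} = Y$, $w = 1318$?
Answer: $- \frac{344761}{9384} \approx -36.739$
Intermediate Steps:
$- \frac{875}{F{\left(24 \right)}} + \frac{w}{-4692} = - \frac{875}{24} + \frac{1318}{-4692} = \left(-875\right) \frac{1}{24} + 1318 \left(- \frac{1}{4692}\right) = - \frac{875}{24} - \frac{659}{2346} = - \frac{344761}{9384}$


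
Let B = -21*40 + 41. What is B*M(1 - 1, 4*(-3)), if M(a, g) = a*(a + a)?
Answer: 0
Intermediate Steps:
M(a, g) = 2*a² (M(a, g) = a*(2*a) = 2*a²)
B = -799 (B = -840 + 41 = -799)
B*M(1 - 1, 4*(-3)) = -1598*(1 - 1)² = -1598*0² = -1598*0 = -799*0 = 0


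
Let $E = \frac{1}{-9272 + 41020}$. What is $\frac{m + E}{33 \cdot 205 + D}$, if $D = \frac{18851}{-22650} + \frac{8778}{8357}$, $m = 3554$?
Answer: $\frac{10678798991508825}{20327631856357982} \approx 0.52533$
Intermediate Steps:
$D = \frac{41283893}{189286050}$ ($D = 18851 \left(- \frac{1}{22650}\right) + 8778 \cdot \frac{1}{8357} = - \frac{18851}{22650} + \frac{8778}{8357} = \frac{41283893}{189286050} \approx 0.2181$)
$E = \frac{1}{31748} \approx 3.1498 \cdot 10^{-5}$
$\frac{m + E}{33 \cdot 205 + D} = \frac{3554 + \frac{1}{31748}}{33 \cdot 205 + \frac{41283893}{189286050}} = \frac{112832393}{31748 \left(6765 + \frac{41283893}{189286050}\right)} = \frac{112832393}{31748 \cdot \frac{1280561412143}{189286050}} = \frac{112832393}{31748} \cdot \frac{189286050}{1280561412143} = \frac{10678798991508825}{20327631856357982}$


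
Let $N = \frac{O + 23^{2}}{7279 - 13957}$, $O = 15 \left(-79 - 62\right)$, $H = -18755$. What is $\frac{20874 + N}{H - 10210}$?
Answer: $- \frac{69699079}{96714135} \approx -0.72067$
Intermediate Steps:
$O = -2115$ ($O = 15 \left(-141\right) = -2115$)
$N = \frac{793}{3339}$ ($N = \frac{-2115 + 23^{2}}{7279 - 13957} = \frac{-2115 + 529}{-6678} = \left(-1586\right) \left(- \frac{1}{6678}\right) = \frac{793}{3339} \approx 0.2375$)
$\frac{20874 + N}{H - 10210} = \frac{20874 + \frac{793}{3339}}{-18755 - 10210} = \frac{69699079}{3339 \left(-28965\right)} = \frac{69699079}{3339} \left(- \frac{1}{28965}\right) = - \frac{69699079}{96714135}$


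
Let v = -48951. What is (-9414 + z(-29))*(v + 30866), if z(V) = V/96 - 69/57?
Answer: 310589891075/1824 ≈ 1.7028e+8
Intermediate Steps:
z(V) = -23/19 + V/96 (z(V) = V*(1/96) - 69*1/57 = V/96 - 23/19 = -23/19 + V/96)
(-9414 + z(-29))*(v + 30866) = (-9414 + (-23/19 + (1/96)*(-29)))*(-48951 + 30866) = (-9414 + (-23/19 - 29/96))*(-18085) = (-9414 - 2759/1824)*(-18085) = -17173895/1824*(-18085) = 310589891075/1824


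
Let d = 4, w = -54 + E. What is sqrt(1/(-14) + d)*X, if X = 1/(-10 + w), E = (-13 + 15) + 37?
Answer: -sqrt(770)/350 ≈ -0.079283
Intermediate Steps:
E = 39 (E = 2 + 37 = 39)
w = -15 (w = -54 + 39 = -15)
X = -1/25 (X = 1/(-10 - 15) = 1/(-25) = -1/25 ≈ -0.040000)
sqrt(1/(-14) + d)*X = sqrt(1/(-14) + 4)*(-1/25) = sqrt(-1/14 + 4)*(-1/25) = sqrt(55/14)*(-1/25) = (sqrt(770)/14)*(-1/25) = -sqrt(770)/350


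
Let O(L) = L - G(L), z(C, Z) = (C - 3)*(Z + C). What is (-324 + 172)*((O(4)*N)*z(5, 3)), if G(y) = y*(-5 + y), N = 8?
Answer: -155648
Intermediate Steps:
z(C, Z) = (-3 + C)*(C + Z)
O(L) = L - L*(-5 + L)
(-324 + 172)*((O(4)*N)*z(5, 3)) = (-324 + 172)*(((4*(6 - 1*4))*8)*(5**2 - 3*5 - 3*3 + 5*3)) = -152*(4*(6 - 4))*8*(25 - 15 - 9 + 15) = -152*(4*2)*8*16 = -152*8*8*16 = -9728*16 = -152*1024 = -155648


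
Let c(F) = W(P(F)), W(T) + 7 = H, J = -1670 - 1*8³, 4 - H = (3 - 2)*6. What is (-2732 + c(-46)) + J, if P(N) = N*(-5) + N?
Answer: -4923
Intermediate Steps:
P(N) = -4*N (P(N) = -5*N + N = -4*N)
H = -2 (H = 4 - (3 - 2)*6 = 4 - 6 = -2)
J = -2182 (J = -1670 - 1*512 = -1670 - 512 = -2182)
W(T) = -9 (W(T) = -7 - 2 = -9)
c(F) = -9
(-2732 + c(-46)) + J = (-2732 - 9) - 2182 = -2741 - 2182 = -4923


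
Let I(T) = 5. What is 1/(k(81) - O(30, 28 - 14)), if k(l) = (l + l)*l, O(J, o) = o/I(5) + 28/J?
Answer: 15/196774 ≈ 7.6230e-5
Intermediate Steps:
O(J, o) = 28/J + o/5 (O(J, o) = o/5 + 28/J = 28/J + o/5)
k(l) = 2*l**2 (k(l) = (2*l)*l = 2*l**2)
1/(k(81) - O(30, 28 - 14)) = 1/(2*81**2 - (28/30 + (28 - 14)/5)) = 1/(2*6561 - (28*(1/30) + (1/5)*14)) = 1/(13122 - (14/15 + 14/5)) = 1/(13122 - 1*56/15) = 1/(13122 - 56/15) = 1/(196774/15) = 15/196774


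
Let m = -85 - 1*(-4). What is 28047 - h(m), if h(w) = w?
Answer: 28128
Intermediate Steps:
m = -81 (m = -85 + 4 = -81)
28047 - h(m) = 28047 - 1*(-81) = 28047 + 81 = 28128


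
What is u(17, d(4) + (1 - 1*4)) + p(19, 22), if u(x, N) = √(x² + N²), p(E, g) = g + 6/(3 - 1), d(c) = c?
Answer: 25 + √290 ≈ 42.029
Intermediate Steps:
p(E, g) = 3 + g (p(E, g) = g + 6/2 = g + (½)*6 = g + 3 = 3 + g)
u(x, N) = √(N² + x²)
u(17, d(4) + (1 - 1*4)) + p(19, 22) = √((4 + (1 - 1*4))² + 17²) + (3 + 22) = √((4 + (1 - 4))² + 289) + 25 = √((4 - 3)² + 289) + 25 = √(1² + 289) + 25 = √(1 + 289) + 25 = √290 + 25 = 25 + √290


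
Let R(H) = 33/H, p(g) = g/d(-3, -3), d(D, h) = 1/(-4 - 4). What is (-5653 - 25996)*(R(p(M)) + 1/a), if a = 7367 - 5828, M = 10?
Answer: 1604825843/123120 ≈ 13035.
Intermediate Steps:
d(D, h) = -⅛ (d(D, h) = 1/(-8) = -⅛)
a = 1539
p(g) = -8*g (p(g) = g/(-⅛) = g*(-8) = -8*g)
(-5653 - 25996)*(R(p(M)) + 1/a) = (-5653 - 25996)*(33/((-8*10)) + 1/1539) = -31649*(33/(-80) + 1/1539) = -31649*(33*(-1/80) + 1/1539) = -31649*(-33/80 + 1/1539) = -31649*(-50707/123120) = 1604825843/123120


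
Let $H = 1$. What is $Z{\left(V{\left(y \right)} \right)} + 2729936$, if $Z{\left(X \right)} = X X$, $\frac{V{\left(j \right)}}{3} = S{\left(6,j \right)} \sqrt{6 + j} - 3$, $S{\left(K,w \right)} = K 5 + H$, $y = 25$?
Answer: $2998136 - 1674 \sqrt{31} \approx 2.9888 \cdot 10^{6}$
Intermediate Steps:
$S{\left(K,w \right)} = 1 + 5 K$ ($S{\left(K,w \right)} = K 5 + 1 = 5 K + 1 = 1 + 5 K$)
$V{\left(j \right)} = -9 + 93 \sqrt{6 + j}$ ($V{\left(j \right)} = 3 \left(\left(1 + 5 \cdot 6\right) \sqrt{6 + j} - 3\right) = 3 \left(\left(1 + 30\right) \sqrt{6 + j} - 3\right) = 3 \left(31 \sqrt{6 + j} - 3\right) = 3 \left(-3 + 31 \sqrt{6 + j}\right) = -9 + 93 \sqrt{6 + j}$)
$Z{\left(X \right)} = X^{2}$
$Z{\left(V{\left(y \right)} \right)} + 2729936 = \left(-9 + 93 \sqrt{6 + 25}\right)^{2} + 2729936 = \left(-9 + 93 \sqrt{31}\right)^{2} + 2729936 = 2729936 + \left(-9 + 93 \sqrt{31}\right)^{2}$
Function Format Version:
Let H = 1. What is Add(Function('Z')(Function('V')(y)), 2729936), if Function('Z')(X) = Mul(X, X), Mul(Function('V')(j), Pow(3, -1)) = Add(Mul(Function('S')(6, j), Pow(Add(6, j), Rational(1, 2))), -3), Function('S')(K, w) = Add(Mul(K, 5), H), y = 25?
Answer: Add(2998136, Mul(-1674, Pow(31, Rational(1, 2)))) ≈ 2.9888e+6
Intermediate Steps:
Function('S')(K, w) = Add(1, Mul(5, K)) (Function('S')(K, w) = Add(Mul(K, 5), 1) = Add(Mul(5, K), 1) = Add(1, Mul(5, K)))
Function('V')(j) = Add(-9, Mul(93, Pow(Add(6, j), Rational(1, 2)))) (Function('V')(j) = Mul(3, Add(Mul(Add(1, Mul(5, 6)), Pow(Add(6, j), Rational(1, 2))), -3)) = Mul(3, Add(Mul(Add(1, 30), Pow(Add(6, j), Rational(1, 2))), -3)) = Mul(3, Add(Mul(31, Pow(Add(6, j), Rational(1, 2))), -3)) = Mul(3, Add(-3, Mul(31, Pow(Add(6, j), Rational(1, 2))))) = Add(-9, Mul(93, Pow(Add(6, j), Rational(1, 2)))))
Function('Z')(X) = Pow(X, 2)
Add(Function('Z')(Function('V')(y)), 2729936) = Add(Pow(Add(-9, Mul(93, Pow(Add(6, 25), Rational(1, 2)))), 2), 2729936) = Add(Pow(Add(-9, Mul(93, Pow(31, Rational(1, 2)))), 2), 2729936) = Add(2729936, Pow(Add(-9, Mul(93, Pow(31, Rational(1, 2)))), 2))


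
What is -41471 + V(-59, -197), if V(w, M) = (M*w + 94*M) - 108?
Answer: -48474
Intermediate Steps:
V(w, M) = -108 + 94*M + M*w (V(w, M) = (94*M + M*w) - 108 = -108 + 94*M + M*w)
-41471 + V(-59, -197) = -41471 + (-108 + 94*(-197) - 197*(-59)) = -41471 + (-108 - 18518 + 11623) = -41471 - 7003 = -48474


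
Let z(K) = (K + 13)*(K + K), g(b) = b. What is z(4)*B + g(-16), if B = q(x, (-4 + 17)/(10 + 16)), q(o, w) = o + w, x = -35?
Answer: -4708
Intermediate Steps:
z(K) = 2*K*(13 + K) (z(K) = (13 + K)*(2*K) = 2*K*(13 + K))
B = -69/2 (B = -35 + (-4 + 17)/(10 + 16) = -35 + 13/26 = -35 + 13*(1/26) = -35 + 1/2 = -69/2 ≈ -34.500)
z(4)*B + g(-16) = (2*4*(13 + 4))*(-69/2) - 16 = (2*4*17)*(-69/2) - 16 = 136*(-69/2) - 16 = -4692 - 16 = -4708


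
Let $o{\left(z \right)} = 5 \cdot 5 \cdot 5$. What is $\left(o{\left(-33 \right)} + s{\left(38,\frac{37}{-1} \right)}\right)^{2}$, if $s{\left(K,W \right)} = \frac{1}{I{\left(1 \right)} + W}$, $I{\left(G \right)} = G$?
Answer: $\frac{20241001}{1296} \approx 15618.0$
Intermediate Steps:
$o{\left(z \right)} = 125$ ($o{\left(z \right)} = 25 \cdot 5 = 125$)
$s{\left(K,W \right)} = \frac{1}{1 + W}$
$\left(o{\left(-33 \right)} + s{\left(38,\frac{37}{-1} \right)}\right)^{2} = \left(125 + \frac{1}{1 + \frac{37}{-1}}\right)^{2} = \left(125 + \frac{1}{1 + 37 \left(-1\right)}\right)^{2} = \left(125 + \frac{1}{1 - 37}\right)^{2} = \left(125 + \frac{1}{-36}\right)^{2} = \left(125 - \frac{1}{36}\right)^{2} = \left(\frac{4499}{36}\right)^{2} = \frac{20241001}{1296}$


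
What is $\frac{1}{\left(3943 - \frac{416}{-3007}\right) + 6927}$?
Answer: $\frac{3007}{32686506} \approx 9.1995 \cdot 10^{-5}$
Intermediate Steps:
$\frac{1}{\left(3943 - \frac{416}{-3007}\right) + 6927} = \frac{1}{\left(3943 - - \frac{416}{3007}\right) + 6927} = \frac{1}{\left(3943 + \frac{416}{3007}\right) + 6927} = \frac{1}{\frac{11857017}{3007} + 6927} = \frac{1}{\frac{32686506}{3007}} = \frac{3007}{32686506}$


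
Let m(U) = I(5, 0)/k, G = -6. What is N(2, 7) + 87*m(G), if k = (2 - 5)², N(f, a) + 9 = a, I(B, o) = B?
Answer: 139/3 ≈ 46.333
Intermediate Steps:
N(f, a) = -9 + a
k = 9 (k = (-3)² = 9)
m(U) = 5/9
N(2, 7) + 87*m(G) = (-9 + 7) + 87*(5/9) = -2 + 145/3 = 139/3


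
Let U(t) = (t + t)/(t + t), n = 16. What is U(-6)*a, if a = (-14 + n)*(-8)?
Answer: -16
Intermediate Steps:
U(t) = 1 (U(t) = (2*t)/((2*t)) = (2*t)*(1/(2*t)) = 1)
a = -16 (a = (-14 + 16)*(-8) = 2*(-8) = -16)
U(-6)*a = 1*(-16) = -16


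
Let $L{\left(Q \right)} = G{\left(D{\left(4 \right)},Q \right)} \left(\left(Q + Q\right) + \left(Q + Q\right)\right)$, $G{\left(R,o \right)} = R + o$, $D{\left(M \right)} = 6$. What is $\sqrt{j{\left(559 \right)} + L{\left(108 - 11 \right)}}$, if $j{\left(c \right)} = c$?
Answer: $7 \sqrt{827} \approx 201.3$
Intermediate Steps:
$L{\left(Q \right)} = 4 Q \left(6 + Q\right)$ ($L{\left(Q \right)} = \left(6 + Q\right) \left(\left(Q + Q\right) + \left(Q + Q\right)\right) = \left(6 + Q\right) \left(2 Q + 2 Q\right) = \left(6 + Q\right) 4 Q = 4 Q \left(6 + Q\right)$)
$\sqrt{j{\left(559 \right)} + L{\left(108 - 11 \right)}} = \sqrt{559 + 4 \left(108 - 11\right) \left(6 + \left(108 - 11\right)\right)} = \sqrt{559 + 4 \cdot 97 \left(6 + 97\right)} = \sqrt{559 + 4 \cdot 97 \cdot 103} = \sqrt{559 + 39964} = \sqrt{40523} = 7 \sqrt{827}$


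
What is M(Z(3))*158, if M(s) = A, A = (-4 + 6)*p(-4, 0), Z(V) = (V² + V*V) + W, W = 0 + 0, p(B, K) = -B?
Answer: 1264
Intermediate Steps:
W = 0
Z(V) = 2*V² (Z(V) = (V² + V*V) + 0 = (V² + V²) + 0 = 2*V² + 0 = 2*V²)
A = 8 (A = (-4 + 6)*(-1*(-4)) = 2*4 = 8)
M(s) = 8
M(Z(3))*158 = 8*158 = 1264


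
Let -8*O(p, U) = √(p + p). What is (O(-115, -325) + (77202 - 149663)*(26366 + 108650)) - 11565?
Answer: -9783405941 - I*√230/8 ≈ -9.7834e+9 - 1.8957*I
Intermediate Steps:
O(p, U) = -√2*√p/8 (O(p, U) = -√(p + p)/8 = -√2*√p/8)
(O(-115, -325) + (77202 - 149663)*(26366 + 108650)) - 11565 = (-√2*√(-115)/8 + (77202 - 149663)*(26366 + 108650)) - 11565 = (-√2*I*√115/8 - 72461*135016) - 11565 = (-I*√230/8 - 9783394376) - 11565 = (-9783394376 - I*√230/8) - 11565 = -9783405941 - I*√230/8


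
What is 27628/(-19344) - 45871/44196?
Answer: -7320749/2968498 ≈ -2.4661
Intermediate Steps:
27628/(-19344) - 45871/44196 = 27628*(-1/19344) - 45871*1/44196 = -6907/4836 - 45871/44196 = -7320749/2968498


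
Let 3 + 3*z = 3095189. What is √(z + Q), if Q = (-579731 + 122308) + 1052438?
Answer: √14640693/3 ≈ 1275.4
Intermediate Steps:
z = 3095186/3 (z = -1 + (⅓)*3095189 = -1 + 3095189/3 = 3095186/3 ≈ 1.0317e+6)
Q = 595015 (Q = -457423 + 1052438 = 595015)
√(z + Q) = √(3095186/3 + 595015) = √(4880231/3) = √14640693/3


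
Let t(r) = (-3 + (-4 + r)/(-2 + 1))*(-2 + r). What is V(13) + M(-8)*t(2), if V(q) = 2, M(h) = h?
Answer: 2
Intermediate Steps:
t(r) = (1 - r)*(-2 + r) (t(r) = (-3 + (-4 + r)/(-1))*(-2 + r) = (-3 + (-4 + r)*(-1))*(-2 + r) = (-3 + (4 - r))*(-2 + r) = (1 - r)*(-2 + r))
V(13) + M(-8)*t(2) = 2 - 8*(-2 - 1*2**2 + 3*2) = 2 - 8*(-2 - 1*4 + 6) = 2 - 8*(-2 - 4 + 6) = 2 - 8*0 = 2 + 0 = 2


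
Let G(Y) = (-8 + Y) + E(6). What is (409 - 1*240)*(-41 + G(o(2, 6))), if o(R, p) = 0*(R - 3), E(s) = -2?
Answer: -8619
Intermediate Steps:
o(R, p) = 0 (o(R, p) = 0*(-3 + R) = 0)
G(Y) = -10 + Y (G(Y) = (-8 + Y) - 2 = -10 + Y)
(409 - 1*240)*(-41 + G(o(2, 6))) = (409 - 1*240)*(-41 + (-10 + 0)) = (409 - 240)*(-41 - 10) = 169*(-51) = -8619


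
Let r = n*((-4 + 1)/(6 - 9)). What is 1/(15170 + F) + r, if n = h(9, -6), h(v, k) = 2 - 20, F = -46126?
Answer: -557209/30956 ≈ -18.000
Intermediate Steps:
h(v, k) = -18
n = -18
r = -18 (r = -18*(-4 + 1)/(6 - 9) = -(-54)/(-3) = -(-54)*(-1)/3 = -18*1 = -18)
1/(15170 + F) + r = 1/(15170 - 46126) - 18 = 1/(-30956) - 18 = -1/30956 - 18 = -557209/30956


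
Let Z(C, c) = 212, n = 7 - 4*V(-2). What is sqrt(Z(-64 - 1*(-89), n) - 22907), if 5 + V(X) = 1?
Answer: I*sqrt(22695) ≈ 150.65*I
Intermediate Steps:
V(X) = -4 (V(X) = -5 + 1 = -4)
n = 23 (n = 7 - 4*(-4) = 7 + 16 = 23)
sqrt(Z(-64 - 1*(-89), n) - 22907) = sqrt(212 - 22907) = sqrt(-22695) = I*sqrt(22695)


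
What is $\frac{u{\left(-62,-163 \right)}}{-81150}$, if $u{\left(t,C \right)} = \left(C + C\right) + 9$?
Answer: $\frac{317}{81150} \approx 0.0039063$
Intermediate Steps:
$u{\left(t,C \right)} = 9 + 2 C$ ($u{\left(t,C \right)} = 2 C + 9 = 9 + 2 C$)
$\frac{u{\left(-62,-163 \right)}}{-81150} = \frac{9 + 2 \left(-163\right)}{-81150} = \left(9 - 326\right) \left(- \frac{1}{81150}\right) = \left(-317\right) \left(- \frac{1}{81150}\right) = \frac{317}{81150}$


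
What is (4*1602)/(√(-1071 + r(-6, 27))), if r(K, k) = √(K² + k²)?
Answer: -2136*I*√3/√(357 - √85) ≈ -198.39*I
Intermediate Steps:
(4*1602)/(√(-1071 + r(-6, 27))) = (4*1602)/(√(-1071 + √((-6)² + 27²))) = 6408/(√(-1071 + √(36 + 729))) = 6408/(√(-1071 + √765)) = 6408/(√(-1071 + 3*√85)) = 6408/√(-1071 + 3*√85)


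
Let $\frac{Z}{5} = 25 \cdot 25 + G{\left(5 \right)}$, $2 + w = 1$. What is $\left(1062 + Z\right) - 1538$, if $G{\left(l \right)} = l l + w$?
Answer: $2769$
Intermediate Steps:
$w = -1$ ($w = -2 + 1 = -1$)
$G{\left(l \right)} = -1 + l^{2}$ ($G{\left(l \right)} = l l - 1 = l^{2} - 1 = -1 + l^{2}$)
$Z = 3245$ ($Z = 5 \left(25 \cdot 25 - \left(1 - 5^{2}\right)\right) = 5 \left(625 + \left(-1 + 25\right)\right) = 5 \left(625 + 24\right) = 5 \cdot 649 = 3245$)
$\left(1062 + Z\right) - 1538 = \left(1062 + 3245\right) - 1538 = 4307 - 1538 = 2769$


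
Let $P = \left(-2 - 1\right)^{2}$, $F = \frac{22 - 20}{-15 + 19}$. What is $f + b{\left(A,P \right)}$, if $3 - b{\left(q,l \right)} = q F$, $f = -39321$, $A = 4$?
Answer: $-39320$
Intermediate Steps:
$F = \frac{1}{2}$ ($F = \frac{2}{4} = 2 \cdot \frac{1}{4} = \frac{1}{2} \approx 0.5$)
$P = 9$ ($P = \left(-3\right)^{2} = 9$)
$b{\left(q,l \right)} = 3 - \frac{q}{2}$ ($b{\left(q,l \right)} = 3 - q \frac{1}{2} = 3 - \frac{q}{2}$)
$f + b{\left(A,P \right)} = -39321 + \left(3 - 2\right) = -39321 + 1 = -39320$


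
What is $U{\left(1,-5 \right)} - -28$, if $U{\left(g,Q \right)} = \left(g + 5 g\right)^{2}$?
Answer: $64$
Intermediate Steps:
$U{\left(g,Q \right)} = 36 g^{2}$ ($U{\left(g,Q \right)} = \left(6 g\right)^{2} = 36 g^{2}$)
$U{\left(1,-5 \right)} - -28 = 36 \cdot 1^{2} - -28 = 36 \cdot 1 + 28 = 36 + 28 = 64$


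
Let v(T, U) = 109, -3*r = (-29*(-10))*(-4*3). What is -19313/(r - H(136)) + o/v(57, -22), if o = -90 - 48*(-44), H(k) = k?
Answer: -34589/111616 ≈ -0.30989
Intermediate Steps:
o = 2022 (o = -90 + 2112 = 2022)
r = 1160 (r = -(-29*(-10))*(-4*3)/3 = -290*(-12)/3 = -⅓*(-3480) = 1160)
-19313/(r - H(136)) + o/v(57, -22) = -19313/(1160 - 1*136) + 2022/109 = -19313/(1160 - 136) + 2022*(1/109) = -19313/1024 + 2022/109 = -34589/111616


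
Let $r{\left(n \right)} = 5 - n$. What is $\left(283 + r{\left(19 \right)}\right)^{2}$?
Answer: $72361$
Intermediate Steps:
$\left(283 + r{\left(19 \right)}\right)^{2} = \left(283 + \left(5 - 19\right)\right)^{2} = \left(283 - 14\right)^{2} = 269^{2} = 72361$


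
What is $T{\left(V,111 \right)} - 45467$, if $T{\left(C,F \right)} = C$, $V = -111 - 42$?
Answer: $-45620$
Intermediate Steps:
$V = -153$ ($V = -111 - 42 = -153$)
$T{\left(V,111 \right)} - 45467 = -153 - 45467 = -45620$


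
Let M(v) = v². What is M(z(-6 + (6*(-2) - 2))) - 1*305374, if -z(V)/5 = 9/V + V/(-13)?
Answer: -825651207/2704 ≈ -3.0534e+5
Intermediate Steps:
z(V) = -45/V + 5*V/13 (z(V) = -5*(9/V + V/(-13)) = -5*(9/V + V*(-1/13)) = -5*(9/V - V/13) = -45/V + 5*V/13)
M(z(-6 + (6*(-2) - 2))) - 1*305374 = (-45/(-6 + (6*(-2) - 2)) + 5*(-6 + (6*(-2) - 2))/13)² - 1*305374 = (-45/(-6 + (-12 - 2)) + 5*(-6 + (-12 - 2))/13)² - 305374 = (-45/(-6 - 14) + 5*(-6 - 14)/13)² - 305374 = (-45/(-20) + (5/13)*(-20))² - 305374 = (-45*(-1/20) - 100/13)² - 305374 = (9/4 - 100/13)² - 305374 = (-283/52)² - 305374 = 80089/2704 - 305374 = -825651207/2704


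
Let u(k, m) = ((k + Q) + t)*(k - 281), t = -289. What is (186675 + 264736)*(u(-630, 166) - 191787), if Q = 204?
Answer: 207458564558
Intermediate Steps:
u(k, m) = (-281 + k)*(-85 + k) (u(k, m) = ((k + 204) - 289)*(k - 281) = ((204 + k) - 289)*(-281 + k) = (-85 + k)*(-281 + k) = (-281 + k)*(-85 + k))
(186675 + 264736)*(u(-630, 166) - 191787) = (186675 + 264736)*((23885 + (-630)**2 - 366*(-630)) - 191787) = 451411*((23885 + 396900 + 230580) - 191787) = 451411*(651365 - 191787) = 451411*459578 = 207458564558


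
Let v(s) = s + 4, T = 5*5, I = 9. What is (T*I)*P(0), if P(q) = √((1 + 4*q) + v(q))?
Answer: 225*√5 ≈ 503.12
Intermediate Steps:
T = 25
v(s) = 4 + s
P(q) = √(5 + 5*q) (P(q) = √((1 + 4*q) + (4 + q)) = √(5 + 5*q))
(T*I)*P(0) = (25*9)*√(5 + 5*0) = 225*√(5 + 0) = 225*√5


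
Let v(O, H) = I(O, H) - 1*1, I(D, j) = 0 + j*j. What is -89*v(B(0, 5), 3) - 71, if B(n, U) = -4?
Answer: -783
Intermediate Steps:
I(D, j) = j² (I(D, j) = 0 + j² = j²)
v(O, H) = -1 + H² (v(O, H) = H² - 1*1 = H² - 1 = -1 + H²)
-89*v(B(0, 5), 3) - 71 = -89*(-1 + 3²) - 71 = -89*(-1 + 9) - 71 = -89*8 - 71 = -712 - 71 = -783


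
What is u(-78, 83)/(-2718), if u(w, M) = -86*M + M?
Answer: 7055/2718 ≈ 2.5957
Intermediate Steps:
u(w, M) = -85*M
u(-78, 83)/(-2718) = -85*83/(-2718) = -7055*(-1/2718) = 7055/2718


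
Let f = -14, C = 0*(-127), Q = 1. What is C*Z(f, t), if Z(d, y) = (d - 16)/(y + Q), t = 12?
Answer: 0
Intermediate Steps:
C = 0
Z(d, y) = (-16 + d)/(1 + y) (Z(d, y) = (d - 16)/(y + 1) = (-16 + d)/(1 + y))
C*Z(f, t) = 0*((-16 - 14)/(1 + 12)) = 0*(-30/13) = 0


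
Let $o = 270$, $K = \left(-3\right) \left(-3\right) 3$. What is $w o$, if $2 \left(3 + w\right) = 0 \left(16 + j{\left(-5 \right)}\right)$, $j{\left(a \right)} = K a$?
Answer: $-810$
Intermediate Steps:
$K = 27$ ($K = 9 \cdot 3 = 27$)
$j{\left(a \right)} = 27 a$
$w = -3$ ($w = -3 + \frac{0 \left(16 + 27 \left(-5\right)\right)}{2} = -3 + \frac{0 \left(16 - 135\right)}{2} = -3 + \frac{0 \left(-119\right)}{2} = -3 + \frac{1}{2} \cdot 0 = -3 + 0 = -3$)
$w o = \left(-3\right) 270 = -810$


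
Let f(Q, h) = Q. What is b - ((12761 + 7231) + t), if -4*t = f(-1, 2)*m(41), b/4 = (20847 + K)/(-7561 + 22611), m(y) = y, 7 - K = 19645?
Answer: -602058053/30100 ≈ -20002.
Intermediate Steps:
K = -19638 (K = 7 - 1*19645 = 7 - 19645 = -19638)
b = 2418/7525 (b = 4*((20847 - 19638)/(-7561 + 22611)) = 4*(1209/15050) = 2418/7525 ≈ 0.32133)
t = 41/4 (t = -(-1)*41/4 = -¼*(-41) = 41/4 ≈ 10.250)
b - ((12761 + 7231) + t) = 2418/7525 - ((12761 + 7231) + 41/4) = 2418/7525 - (19992 + 41/4) = 2418/7525 - 1*80009/4 = 2418/7525 - 80009/4 = -602058053/30100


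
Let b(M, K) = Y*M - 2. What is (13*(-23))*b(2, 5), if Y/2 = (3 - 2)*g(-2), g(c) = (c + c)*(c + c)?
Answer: -18538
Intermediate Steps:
g(c) = 4*c² (g(c) = (2*c)*(2*c) = 4*c²)
Y = 32 (Y = 2*((3 - 2)*(4*(-2)²)) = 2*(1*(4*4)) = 2*(1*16) = 2*16 = 32)
b(M, K) = -2 + 32*M (b(M, K) = 32*M - 2 = -2 + 32*M)
(13*(-23))*b(2, 5) = (13*(-23))*(-2 + 32*2) = -299*(-2 + 64) = -299*62 = -18538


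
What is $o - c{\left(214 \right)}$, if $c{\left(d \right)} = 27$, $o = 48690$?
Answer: $48663$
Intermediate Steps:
$o - c{\left(214 \right)} = 48690 - 27 = 48663$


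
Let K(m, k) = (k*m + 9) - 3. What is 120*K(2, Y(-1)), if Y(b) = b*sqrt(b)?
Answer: 720 - 240*I ≈ 720.0 - 240.0*I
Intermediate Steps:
Y(b) = b**(3/2)
K(m, k) = 6 + k*m (K(m, k) = (9 + k*m) - 3 = 6 + k*m)
120*K(2, Y(-1)) = 120*(6 + (-1)**(3/2)*2) = 120*(6 - I*2) = 120*(6 - 2*I) = 720 - 240*I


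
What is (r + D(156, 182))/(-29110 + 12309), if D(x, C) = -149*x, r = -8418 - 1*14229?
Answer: 45891/16801 ≈ 2.7314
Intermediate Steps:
r = -22647 (r = -8418 - 14229 = -22647)
(r + D(156, 182))/(-29110 + 12309) = (-22647 - 149*156)/(-29110 + 12309) = (-22647 - 23244)/(-16801) = -45891*(-1/16801) = 45891/16801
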